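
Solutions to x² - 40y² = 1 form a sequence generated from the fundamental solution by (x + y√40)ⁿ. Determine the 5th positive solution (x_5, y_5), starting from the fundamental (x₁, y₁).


Step 1: Find the fundamental solution (x₁, y₁) of x² - 40y² = 1.
  Expand √40 as a continued fraction. a₀ = ⌊√40⌋ = 6; iterate m_{k+1} = d_k·a_k − m_k, d_{k+1} = (40 − m_{k+1}²)/d_k, a_{k+1} = ⌊(a₀ + m_{k+1})/d_{k+1}⌋ (starting m₀ = 0, d₀ = 1), with convergents p_k = a_k·p_{k-1} + p_{k-2}, q_k = a_k·q_{k-1} + q_{k-2} (p₋₁ = 1, q₋₁ = 0):
  k = 0: a₀ = 6; p₀/q₀ = 6/1; p₀² − 40·q₀² = 36 − 40 = -4.
  k = 1: m = 6, d = 4, a = ⌊(6 + 6)/4⌋ = 3; p/q = (3·6 + 1)/(3·1 + 0) = 19/3; p² − 40·q² = 361 − 360 = 1.
  The first convergent with p² − 40·q² = 1 gives the fundamental solution (x₁, y₁) = (19, 3).
Step 2: Apply the recurrence (x_{n+1}, y_{n+1}) = (x₁x_n + 40y₁y_n, x₁y_n + y₁x_n) repeatedly.
  From (x_1, y_1) = (19, 3): x_2 = 19·19 + 40·3·3 = 721; y_2 = 19·3 + 3·19 = 114.
  From (x_2, y_2) = (721, 114): x_3 = 19·721 + 40·3·114 = 27379; y_3 = 19·114 + 3·721 = 4329.
  From (x_3, y_3) = (27379, 4329): x_4 = 19·27379 + 40·3·4329 = 1039681; y_4 = 19·4329 + 3·27379 = 164388.
  From (x_4, y_4) = (1039681, 164388): x_5 = 19·1039681 + 40·3·164388 = 39480499; y_5 = 19·164388 + 3·1039681 = 6242415.
Step 3: Verify x_5² - 40·y_5² = 1558709801289001 - 1558709801289000 = 1 (should be 1). ✓

(x_1, y_1) = (19, 3); (x_5, y_5) = (39480499, 6242415).


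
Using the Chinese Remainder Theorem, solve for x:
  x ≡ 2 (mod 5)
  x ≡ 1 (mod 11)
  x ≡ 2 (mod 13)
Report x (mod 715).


Moduli 5, 11, 13 are pairwise coprime; by CRT there is a unique solution modulo M = 5 · 11 · 13 = 715.
Solve pairwise, accumulating the modulus:
  Start with x ≡ 2 (mod 5).
  Combine with x ≡ 1 (mod 11): since gcd(5, 11) = 1, we get a unique residue mod 55.
    Write x = 2 + 5·t and substitute into x ≡ 1 (mod 11): 5·t ≡ 1 − 2 = -1 (mod 11).
    Reduce coefficients mod 11: 5·t ≡ 10 (mod 11).
    The inverse of 5 mod 11 is 9 (since 5·9 = 45 = 4·11 + 1), so t ≡ 9·10 = 90 ≡ 2 (mod 11).
    Then x = 2 + 5·2 = 12, valid modulo lcm(5, 11) = 55: x ≡ 12 (mod 55).
  Combine with x ≡ 2 (mod 13): since gcd(55, 13) = 1, we get a unique residue mod 715.
    Write x = 12 + 55·t and substitute into x ≡ 2 (mod 13): 55·t ≡ 2 − 12 = -10 (mod 13).
    Reduce coefficients mod 13: 3·t ≡ 3 (mod 13).
    The inverse of 3 mod 13 is 9 (since 3·9 = 27 = 2·13 + 1), so t ≡ 9·3 = 27 ≡ 1 (mod 13).
    Then x = 12 + 55·1 = 67, valid modulo lcm(55, 13) = 715: x ≡ 67 (mod 715).
Verify: 67 mod 5 = 2 ✓, 67 mod 11 = 1 ✓, 67 mod 13 = 2 ✓.

x ≡ 67 (mod 715).


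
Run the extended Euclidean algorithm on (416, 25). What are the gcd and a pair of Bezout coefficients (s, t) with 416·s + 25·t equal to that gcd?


Euclidean algorithm on (416, 25) — divide until remainder is 0:
  416 = 16 · 25 + 16
  25 = 1 · 16 + 9
  16 = 1 · 9 + 7
  9 = 1 · 7 + 2
  7 = 3 · 2 + 1
  2 = 2 · 1 + 0
gcd(416, 25) = 1.
Track Bezout coefficients alongside the remainders: start with r₀ = 416 = a·1 + b·0 (s = 1, t = 0) and r₁ = 25 = a·0 + b·1 (s = 0, t = 1); each new remainder r_{k+1} = r_{k-1} − q_k·r_k inherits s_{k+1} = s_{k-1} − q_k·s_k, t_{k+1} = t_{k-1} − q_k·t_k, so r_k = a·s_k + b·t_k at every step:
  q = 16: r = 16, s = 1 − 16·0 = 1, t = 0 − 16·1 = -16  (check: 416·1 + 25·(-16) = 16)
  q = 1: r = 9, s = 0 − 1·1 = -1, t = 1 − 1·(-16) = 17  (check: 416·(-1) + 25·17 = 9)
  q = 1: r = 7, s = 1 − 1·(-1) = 2, t = -16 − 1·17 = -33  (check: 416·2 + 25·(-33) = 7)
  q = 1: r = 2, s = -1 − 1·2 = -3, t = 17 − 1·(-33) = 50  (check: 416·(-3) + 25·50 = 2)
  q = 3: r = 1, s = 2 − 3·(-3) = 11, t = -33 − 3·50 = -183  (check: 416·11 + 25·(-183) = 1)
The row with r = 1 (the gcd) gives the Bezout coefficients s = 11, t = -183.
Result: 416 · (11) + 25 · (-183) = 1.

gcd(416, 25) = 1; s = 11, t = -183 (check: 416·11 + 25·(-183) = 1).


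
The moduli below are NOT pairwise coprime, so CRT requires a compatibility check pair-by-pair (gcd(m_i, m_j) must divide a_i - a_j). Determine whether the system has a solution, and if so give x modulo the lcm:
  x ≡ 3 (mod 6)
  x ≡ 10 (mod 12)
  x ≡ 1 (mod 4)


Moduli 6, 12, 4 are not pairwise coprime, so CRT works modulo lcm(m_i) when all pairwise compatibility conditions hold.
Pairwise compatibility: gcd(m_i, m_j) must divide a_i - a_j for every pair.
Merge one congruence at a time:
  Start: x ≡ 3 (mod 6).
  Combine with x ≡ 10 (mod 12): gcd(6, 12) = 6, and 10 - 3 = 7 is NOT divisible by 6.
    ⇒ system is inconsistent (no integer solution).

No solution (the system is inconsistent).


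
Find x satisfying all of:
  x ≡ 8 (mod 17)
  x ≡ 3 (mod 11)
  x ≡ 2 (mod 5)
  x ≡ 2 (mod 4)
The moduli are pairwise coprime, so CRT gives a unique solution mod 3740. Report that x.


Product of moduli M = 17 · 11 · 5 · 4 = 3740.
Merge one congruence at a time:
  Start: x ≡ 8 (mod 17).
  Combine with x ≡ 3 (mod 11); new modulus lcm = 187.
    Write x = 8 + 17·t and substitute into x ≡ 3 (mod 11): 17·t ≡ 3 − 8 = -5 (mod 11).
    Reduce coefficients mod 11: 6·t ≡ 6 (mod 11).
    The inverse of 6 mod 11 is 2 (since 6·2 = 12 = 1·11 + 1), so t ≡ 2·6 = 12 ≡ 1 (mod 11).
    Then x = 8 + 17·1 = 25, valid modulo lcm(17, 11) = 187: x ≡ 25 (mod 187).
  Combine with x ≡ 2 (mod 5); new modulus lcm = 935.
    Write x = 25 + 187·t and substitute into x ≡ 2 (mod 5): 187·t ≡ 2 − 25 = -23 (mod 5).
    Reduce coefficients mod 5: 2·t ≡ 2 (mod 5).
    The inverse of 2 mod 5 is 3 (since 2·3 = 6 = 1·5 + 1), so t ≡ 3·2 = 6 ≡ 1 (mod 5).
    Then x = 25 + 187·1 = 212, valid modulo lcm(187, 5) = 935: x ≡ 212 (mod 935).
  Combine with x ≡ 2 (mod 4); new modulus lcm = 3740.
    Write x = 212 + 935·t and substitute into x ≡ 2 (mod 4): 935·t ≡ 2 − 212 = -210 (mod 4).
    Reduce coefficients mod 4: 3·t ≡ 2 (mod 4).
    The inverse of 3 mod 4 is 3 (since 3·3 = 9 = 2·4 + 1), so t ≡ 3·2 = 6 ≡ 2 (mod 4).
    Then x = 212 + 935·2 = 2082, valid modulo lcm(935, 4) = 3740: x ≡ 2082 (mod 3740).
Verify against each original: 2082 mod 17 = 8, 2082 mod 11 = 3, 2082 mod 5 = 2, 2082 mod 4 = 2.

x ≡ 2082 (mod 3740).


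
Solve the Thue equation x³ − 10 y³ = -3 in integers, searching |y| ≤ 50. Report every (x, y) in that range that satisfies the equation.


The equation is x³ - 10y³ = -3. For fixed y, x³ = 10·y³ − 3, so a solution requires the RHS to be a perfect cube.
Strategy: iterate y from -50 to 50, compute RHS = 10·y³ − 3, and check whether it is a (positive or negative) perfect cube.
Check small values of y:
  y = 0: RHS = -3 is not a perfect cube.
  y = 1: RHS = 7 is not a perfect cube.
  y = -1: RHS = -13 is not a perfect cube.
  y = 2: RHS = 77 is not a perfect cube.
  y = -2: RHS = -83 is not a perfect cube.
  y = 3: RHS = 267 is not a perfect cube.
  y = -3: RHS = -273 is not a perfect cube.
Continuing the search up to |y| = 50 finds no solutions either.
No (x, y) in the scanned range satisfies the equation.

No integer solutions with |y| ≤ 50.


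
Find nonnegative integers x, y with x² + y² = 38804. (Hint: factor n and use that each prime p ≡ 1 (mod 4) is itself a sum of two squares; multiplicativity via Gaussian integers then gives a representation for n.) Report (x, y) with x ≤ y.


Step 1: Factor n = 38804 = 2^2 · 89 · 109.
Step 2: Check the mod-4 condition on each prime factor: 2 = 2 (special); 89 ≡ 1 (mod 4), exponent 1; 109 ≡ 1 (mod 4), exponent 1.
All primes ≡ 3 (mod 4) appear to even exponent (or don't appear), so by the two-squares theorem n IS expressible as a sum of two squares.
Step 3: Build a representation. Group n = k² · m with k = 2 and m = 89 · 109 = 9701 (a product of primes ≡ 1 (mod 4)); a representation of m scales to one of n via (k·x)² + (k·y)² = k²(x² + y²). Each prime p ≡ 1 (mod 4) is itself a sum of two squares; find a² by testing p − a² for a perfect square:
  89: 89 − 1² = 88, 89 − 2² = 85, 89 − 3² = 80, 89 − 4² = 73, 89 − 5² = 64 = 8² ⇒ 89 = 5² + 8².
  109: 109 − 1² = 108, 109 − 2² = 105, 109 − 3² = 100 = 10² ⇒ 109 = 3² + 10².
  Combine using the Brahmagupta–Fibonacci identity (a² + b²)(c² + d²) = (ac − bd)² + (ad + bc)² = (ac + bd)² + (ad − bc)²:
  89 · 109 = 9701: from (5² + 8²)(3² + 10²), take (5·3 − 8·10, 5·10 + 8·3) = (15 − 80, 50 + 24) = (-65, 74); dropping signs (only squares matter) gives (65, 74); check 65² + 74² = 4225 + 5476 = 9701 ✓.
  Scale by k = 2: (2·65, 2·74) = (130, 148).
Step 4: Order so x ≤ y and verify: 130² + 148² = 16900 + 21904 = 38804 = n. ✓

n = 38804 = 130² + 148² (one valid representation with x ≤ y).


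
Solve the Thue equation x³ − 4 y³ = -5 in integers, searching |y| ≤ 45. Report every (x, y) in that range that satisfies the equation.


The equation is x³ - 4y³ = -5. For fixed y, x³ = 4·y³ − 5, so a solution requires the RHS to be a perfect cube.
Strategy: iterate y from -45 to 45, compute RHS = 4·y³ − 5, and check whether it is a (positive or negative) perfect cube.
Check small values of y:
  y = 0: RHS = -5 is not a perfect cube.
  y = 1: RHS = -1 = (-1)³ ⇒ x = -1 works.
  y = -1: RHS = -9 is not a perfect cube.
  y = 2: RHS = 27 = (3)³ ⇒ x = 3 works.
  y = -2: RHS = -37 is not a perfect cube.
  y = 3: RHS = 103 is not a perfect cube.
  y = -3: RHS = -113 is not a perfect cube.
Continuing the search up to |y| = 45 finds no further solutions beyond those listed.
Collected solutions: (-1, 1), (3, 2).

Solutions (with |y| ≤ 45): (-1, 1), (3, 2).


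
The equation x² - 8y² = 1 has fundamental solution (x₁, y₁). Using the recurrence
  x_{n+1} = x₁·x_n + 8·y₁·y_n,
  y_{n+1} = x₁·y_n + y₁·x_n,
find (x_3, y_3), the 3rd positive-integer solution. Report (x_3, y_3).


Step 1: Find the fundamental solution (x₁, y₁) of x² - 8y² = 1.
  Expand √8 as a continued fraction. a₀ = ⌊√8⌋ = 2; iterate m_{k+1} = d_k·a_k − m_k, d_{k+1} = (8 − m_{k+1}²)/d_k, a_{k+1} = ⌊(a₀ + m_{k+1})/d_{k+1}⌋ (starting m₀ = 0, d₀ = 1), with convergents p_k = a_k·p_{k-1} + p_{k-2}, q_k = a_k·q_{k-1} + q_{k-2} (p₋₁ = 1, q₋₁ = 0):
  k = 0: a₀ = 2; p₀/q₀ = 2/1; p₀² − 8·q₀² = 4 − 8 = -4.
  k = 1: m = 2, d = 4, a = ⌊(2 + 2)/4⌋ = 1; p/q = (1·2 + 1)/(1·1 + 0) = 3/1; p² − 8·q² = 9 − 8 = 1.
  The first convergent with p² − 8·q² = 1 gives the fundamental solution (x₁, y₁) = (3, 1).
Step 2: Apply the recurrence (x_{n+1}, y_{n+1}) = (x₁x_n + 8y₁y_n, x₁y_n + y₁x_n) repeatedly.
  From (x_1, y_1) = (3, 1): x_2 = 3·3 + 8·1·1 = 17; y_2 = 3·1 + 1·3 = 6.
  From (x_2, y_2) = (17, 6): x_3 = 3·17 + 8·1·6 = 99; y_3 = 3·6 + 1·17 = 35.
Step 3: Verify x_3² - 8·y_3² = 9801 - 9800 = 1 (should be 1). ✓

(x_1, y_1) = (3, 1); (x_3, y_3) = (99, 35).


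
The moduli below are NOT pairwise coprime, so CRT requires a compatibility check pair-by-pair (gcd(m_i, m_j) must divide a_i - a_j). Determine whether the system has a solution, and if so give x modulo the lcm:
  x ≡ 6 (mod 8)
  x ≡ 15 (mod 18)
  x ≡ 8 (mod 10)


Moduli 8, 18, 10 are not pairwise coprime, so CRT works modulo lcm(m_i) when all pairwise compatibility conditions hold.
Pairwise compatibility: gcd(m_i, m_j) must divide a_i - a_j for every pair.
Merge one congruence at a time:
  Start: x ≡ 6 (mod 8).
  Combine with x ≡ 15 (mod 18): gcd(8, 18) = 2, and 15 - 6 = 9 is NOT divisible by 2.
    ⇒ system is inconsistent (no integer solution).

No solution (the system is inconsistent).


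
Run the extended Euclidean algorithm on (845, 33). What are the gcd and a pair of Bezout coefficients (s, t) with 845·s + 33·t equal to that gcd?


Euclidean algorithm on (845, 33) — divide until remainder is 0:
  845 = 25 · 33 + 20
  33 = 1 · 20 + 13
  20 = 1 · 13 + 7
  13 = 1 · 7 + 6
  7 = 1 · 6 + 1
  6 = 6 · 1 + 0
gcd(845, 33) = 1.
Track Bezout coefficients alongside the remainders: start with r₀ = 845 = a·1 + b·0 (s = 1, t = 0) and r₁ = 33 = a·0 + b·1 (s = 0, t = 1); each new remainder r_{k+1} = r_{k-1} − q_k·r_k inherits s_{k+1} = s_{k-1} − q_k·s_k, t_{k+1} = t_{k-1} − q_k·t_k, so r_k = a·s_k + b·t_k at every step:
  q = 25: r = 20, s = 1 − 25·0 = 1, t = 0 − 25·1 = -25  (check: 845·1 + 33·(-25) = 20)
  q = 1: r = 13, s = 0 − 1·1 = -1, t = 1 − 1·(-25) = 26  (check: 845·(-1) + 33·26 = 13)
  q = 1: r = 7, s = 1 − 1·(-1) = 2, t = -25 − 1·26 = -51  (check: 845·2 + 33·(-51) = 7)
  q = 1: r = 6, s = -1 − 1·2 = -3, t = 26 − 1·(-51) = 77  (check: 845·(-3) + 33·77 = 6)
  q = 1: r = 1, s = 2 − 1·(-3) = 5, t = -51 − 1·77 = -128  (check: 845·5 + 33·(-128) = 1)
The row with r = 1 (the gcd) gives the Bezout coefficients s = 5, t = -128.
Result: 845 · (5) + 33 · (-128) = 1.

gcd(845, 33) = 1; s = 5, t = -128 (check: 845·5 + 33·(-128) = 1).


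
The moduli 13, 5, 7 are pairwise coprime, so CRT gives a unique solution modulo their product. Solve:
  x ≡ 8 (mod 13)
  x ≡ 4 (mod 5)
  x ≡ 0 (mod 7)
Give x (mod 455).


Moduli 13, 5, 7 are pairwise coprime; by CRT there is a unique solution modulo M = 13 · 5 · 7 = 455.
Solve pairwise, accumulating the modulus:
  Start with x ≡ 8 (mod 13).
  Combine with x ≡ 4 (mod 5): since gcd(13, 5) = 1, we get a unique residue mod 65.
    Write x = 8 + 13·t and substitute into x ≡ 4 (mod 5): 13·t ≡ 4 − 8 = -4 (mod 5).
    Reduce coefficients mod 5: 3·t ≡ 1 (mod 5).
    The inverse of 3 mod 5 is 2 (since 3·2 = 6 = 1·5 + 1), so t ≡ 2·1 = 2 ≡ 2 (mod 5).
    Then x = 8 + 13·2 = 34, valid modulo lcm(13, 5) = 65: x ≡ 34 (mod 65).
  Combine with x ≡ 0 (mod 7): since gcd(65, 7) = 1, we get a unique residue mod 455.
    Write x = 34 + 65·t and substitute into x ≡ 0 (mod 7): 65·t ≡ 0 − 34 = -34 (mod 7).
    Reduce coefficients mod 7: 2·t ≡ 1 (mod 7).
    The inverse of 2 mod 7 is 4 (since 2·4 = 8 = 1·7 + 1), so t ≡ 4·1 = 4 ≡ 4 (mod 7).
    Then x = 34 + 65·4 = 294, valid modulo lcm(65, 7) = 455: x ≡ 294 (mod 455).
Verify: 294 mod 13 = 8 ✓, 294 mod 5 = 4 ✓, 294 mod 7 = 0 ✓.

x ≡ 294 (mod 455).


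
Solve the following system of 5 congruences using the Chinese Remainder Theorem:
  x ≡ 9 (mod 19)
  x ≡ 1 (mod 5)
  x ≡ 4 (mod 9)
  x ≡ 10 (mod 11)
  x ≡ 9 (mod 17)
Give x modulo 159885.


Product of moduli M = 19 · 5 · 9 · 11 · 17 = 159885.
Merge one congruence at a time:
  Start: x ≡ 9 (mod 19).
  Combine with x ≡ 1 (mod 5); new modulus lcm = 95.
    Write x = 9 + 19·t and substitute into x ≡ 1 (mod 5): 19·t ≡ 1 − 9 = -8 (mod 5).
    Reduce coefficients mod 5: 4·t ≡ 2 (mod 5).
    The inverse of 4 mod 5 is 4 (since 4·4 = 16 = 3·5 + 1), so t ≡ 4·2 = 8 ≡ 3 (mod 5).
    Then x = 9 + 19·3 = 66, valid modulo lcm(19, 5) = 95: x ≡ 66 (mod 95).
  Combine with x ≡ 4 (mod 9); new modulus lcm = 855.
    Write x = 66 + 95·t and substitute into x ≡ 4 (mod 9): 95·t ≡ 4 − 66 = -62 (mod 9).
    Reduce coefficients mod 9: 5·t ≡ 1 (mod 9).
    The inverse of 5 mod 9 is 2 (since 5·2 = 10 = 1·9 + 1), so t ≡ 2·1 = 2 ≡ 2 (mod 9).
    Then x = 66 + 95·2 = 256, valid modulo lcm(95, 9) = 855: x ≡ 256 (mod 855).
  Combine with x ≡ 10 (mod 11); new modulus lcm = 9405.
    Write x = 256 + 855·t and substitute into x ≡ 10 (mod 11): 855·t ≡ 10 − 256 = -246 (mod 11).
    Reduce coefficients mod 11: 8·t ≡ 7 (mod 11).
    The inverse of 8 mod 11 is 7 (since 8·7 = 56 = 5·11 + 1), so t ≡ 7·7 = 49 ≡ 5 (mod 11).
    Then x = 256 + 855·5 = 4531, valid modulo lcm(855, 11) = 9405: x ≡ 4531 (mod 9405).
  Combine with x ≡ 9 (mod 17); new modulus lcm = 159885.
    Write x = 4531 + 9405·t and substitute into x ≡ 9 (mod 17): 9405·t ≡ 9 − 4531 = -4522 (mod 17).
    Reduce coefficients mod 17: 4·t ≡ 0 (mod 17).
    The inverse of 4 mod 17 is 13 (since 4·13 = 52 = 3·17 + 1), so t ≡ 13·0 = 0 ≡ 0 (mod 17).
    Then x = 4531 + 9405·0 = 4531, valid modulo lcm(9405, 17) = 159885: x ≡ 4531 (mod 159885).
Verify against each original: 4531 mod 19 = 9, 4531 mod 5 = 1, 4531 mod 9 = 4, 4531 mod 11 = 10, 4531 mod 17 = 9.

x ≡ 4531 (mod 159885).


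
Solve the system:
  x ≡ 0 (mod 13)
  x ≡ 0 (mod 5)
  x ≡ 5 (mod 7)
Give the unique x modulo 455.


Moduli 13, 5, 7 are pairwise coprime; by CRT there is a unique solution modulo M = 13 · 5 · 7 = 455.
Solve pairwise, accumulating the modulus:
  Start with x ≡ 0 (mod 13).
  Combine with x ≡ 0 (mod 5): since gcd(13, 5) = 1, we get a unique residue mod 65.
    Write x = 0 + 13·t and substitute into x ≡ 0 (mod 5): 13·t ≡ 0 − 0 = 0 (mod 5).
    Reduce coefficients mod 5: 3·t ≡ 0 (mod 5).
    The inverse of 3 mod 5 is 2 (since 3·2 = 6 = 1·5 + 1), so t ≡ 2·0 = 0 ≡ 0 (mod 5).
    Then x = 0 + 13·0 = 0, valid modulo lcm(13, 5) = 65: x ≡ 0 (mod 65).
  Combine with x ≡ 5 (mod 7): since gcd(65, 7) = 1, we get a unique residue mod 455.
    Write x = 0 + 65·t and substitute into x ≡ 5 (mod 7): 65·t ≡ 5 − 0 = 5 (mod 7).
    Reduce coefficients mod 7: 2·t ≡ 5 (mod 7).
    The inverse of 2 mod 7 is 4 (since 2·4 = 8 = 1·7 + 1), so t ≡ 4·5 = 20 ≡ 6 (mod 7).
    Then x = 0 + 65·6 = 390, valid modulo lcm(65, 7) = 455: x ≡ 390 (mod 455).
Verify: 390 mod 13 = 0 ✓, 390 mod 5 = 0 ✓, 390 mod 7 = 5 ✓.

x ≡ 390 (mod 455).


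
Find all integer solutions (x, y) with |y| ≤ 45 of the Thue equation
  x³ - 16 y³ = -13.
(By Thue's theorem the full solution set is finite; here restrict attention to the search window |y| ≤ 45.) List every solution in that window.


The equation is x³ - 16y³ = -13. For fixed y, x³ = 16·y³ − 13, so a solution requires the RHS to be a perfect cube.
Strategy: iterate y from -45 to 45, compute RHS = 16·y³ − 13, and check whether it is a (positive or negative) perfect cube.
Check small values of y:
  y = 0: RHS = -13 is not a perfect cube.
  y = 1: RHS = 3 is not a perfect cube.
  y = -1: RHS = -29 is not a perfect cube.
  y = 2: RHS = 115 is not a perfect cube.
  y = -2: RHS = -141 is not a perfect cube.
  y = 3: RHS = 419 is not a perfect cube.
  y = -3: RHS = -445 is not a perfect cube.
Continuing the search up to |y| = 45 finds no solutions either.
No (x, y) in the scanned range satisfies the equation.

No integer solutions with |y| ≤ 45.


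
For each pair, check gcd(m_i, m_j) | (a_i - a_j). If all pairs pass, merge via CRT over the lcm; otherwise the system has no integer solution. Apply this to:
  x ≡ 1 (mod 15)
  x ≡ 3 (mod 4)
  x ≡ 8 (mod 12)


Moduli 15, 4, 12 are not pairwise coprime, so CRT works modulo lcm(m_i) when all pairwise compatibility conditions hold.
Pairwise compatibility: gcd(m_i, m_j) must divide a_i - a_j for every pair.
Merge one congruence at a time:
  Start: x ≡ 1 (mod 15).
  Combine with x ≡ 3 (mod 4): gcd(15, 4) = 1; 3 - 1 = 2, which IS divisible by 1, so compatible.
    Write x = 1 + 15·t and substitute into x ≡ 3 (mod 4): 15·t ≡ 3 − 1 = 2 (mod 4).
    Reduce coefficients mod 4: 3·t ≡ 2 (mod 4).
    The inverse of 3 mod 4 is 3 (since 3·3 = 9 = 2·4 + 1), so t ≡ 3·2 = 6 ≡ 2 (mod 4).
    Then x = 1 + 15·2 = 31, valid modulo lcm(15, 4) = 60: x ≡ 31 (mod 60).
  Combine with x ≡ 8 (mod 12): gcd(60, 12) = 12, and 8 - 31 = -23 is NOT divisible by 12.
    ⇒ system is inconsistent (no integer solution).

No solution (the system is inconsistent).


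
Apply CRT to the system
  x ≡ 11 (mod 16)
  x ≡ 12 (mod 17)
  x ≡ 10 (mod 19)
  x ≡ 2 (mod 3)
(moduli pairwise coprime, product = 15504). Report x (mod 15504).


Product of moduli M = 16 · 17 · 19 · 3 = 15504.
Merge one congruence at a time:
  Start: x ≡ 11 (mod 16).
  Combine with x ≡ 12 (mod 17); new modulus lcm = 272.
    Write x = 11 + 16·t and substitute into x ≡ 12 (mod 17): 16·t ≡ 12 − 11 = 1 (mod 17).
    The inverse of 16 mod 17 is 16 (since 16·16 = 256 = 15·17 + 1), so t ≡ 16·1 = 16 ≡ 16 (mod 17).
    Then x = 11 + 16·16 = 267, valid modulo lcm(16, 17) = 272: x ≡ 267 (mod 272).
  Combine with x ≡ 10 (mod 19); new modulus lcm = 5168.
    Write x = 267 + 272·t and substitute into x ≡ 10 (mod 19): 272·t ≡ 10 − 267 = -257 (mod 19).
    Reduce coefficients mod 19: 6·t ≡ 9 (mod 19).
    The inverse of 6 mod 19 is 16 (since 6·16 = 96 = 5·19 + 1), so t ≡ 16·9 = 144 ≡ 11 (mod 19).
    Then x = 267 + 272·11 = 3259, valid modulo lcm(272, 19) = 5168: x ≡ 3259 (mod 5168).
  Combine with x ≡ 2 (mod 3); new modulus lcm = 15504.
    Write x = 3259 + 5168·t and substitute into x ≡ 2 (mod 3): 5168·t ≡ 2 − 3259 = -3257 (mod 3).
    Reduce coefficients mod 3: 2·t ≡ 1 (mod 3).
    The inverse of 2 mod 3 is 2 (since 2·2 = 4 = 1·3 + 1), so t ≡ 2·1 = 2 ≡ 2 (mod 3).
    Then x = 3259 + 5168·2 = 13595, valid modulo lcm(5168, 3) = 15504: x ≡ 13595 (mod 15504).
Verify against each original: 13595 mod 16 = 11, 13595 mod 17 = 12, 13595 mod 19 = 10, 13595 mod 3 = 2.

x ≡ 13595 (mod 15504).


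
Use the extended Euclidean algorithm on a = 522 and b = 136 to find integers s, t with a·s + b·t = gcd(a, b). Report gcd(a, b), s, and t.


Euclidean algorithm on (522, 136) — divide until remainder is 0:
  522 = 3 · 136 + 114
  136 = 1 · 114 + 22
  114 = 5 · 22 + 4
  22 = 5 · 4 + 2
  4 = 2 · 2 + 0
gcd(522, 136) = 2.
Track Bezout coefficients alongside the remainders: start with r₀ = 522 = a·1 + b·0 (s = 1, t = 0) and r₁ = 136 = a·0 + b·1 (s = 0, t = 1); each new remainder r_{k+1} = r_{k-1} − q_k·r_k inherits s_{k+1} = s_{k-1} − q_k·s_k, t_{k+1} = t_{k-1} − q_k·t_k, so r_k = a·s_k + b·t_k at every step:
  q = 3: r = 114, s = 1 − 3·0 = 1, t = 0 − 3·1 = -3  (check: 522·1 + 136·(-3) = 114)
  q = 1: r = 22, s = 0 − 1·1 = -1, t = 1 − 1·(-3) = 4  (check: 522·(-1) + 136·4 = 22)
  q = 5: r = 4, s = 1 − 5·(-1) = 6, t = -3 − 5·4 = -23  (check: 522·6 + 136·(-23) = 4)
  q = 5: r = 2, s = -1 − 5·6 = -31, t = 4 − 5·(-23) = 119  (check: 522·(-31) + 136·119 = 2)
The row with r = 2 (the gcd) gives the Bezout coefficients s = -31, t = 119.
Result: 522 · (-31) + 136 · (119) = 2.

gcd(522, 136) = 2; s = -31, t = 119 (check: 522·(-31) + 136·119 = 2).


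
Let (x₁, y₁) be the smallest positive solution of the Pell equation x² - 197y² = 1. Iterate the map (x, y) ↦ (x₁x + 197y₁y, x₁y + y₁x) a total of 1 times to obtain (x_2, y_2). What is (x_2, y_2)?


Step 1: Find the fundamental solution (x₁, y₁) of x² - 197y² = 1.
  Expand √197 as a continued fraction. a₀ = ⌊√197⌋ = 14; iterate m_{k+1} = d_k·a_k − m_k, d_{k+1} = (197 − m_{k+1}²)/d_k, a_{k+1} = ⌊(a₀ + m_{k+1})/d_{k+1}⌋ (starting m₀ = 0, d₀ = 1), with convergents p_k = a_k·p_{k-1} + p_{k-2}, q_k = a_k·q_{k-1} + q_{k-2} (p₋₁ = 1, q₋₁ = 0):
  k = 0: a₀ = 14; p₀/q₀ = 14/1; p₀² − 197·q₀² = 196 − 197 = -1.
  k = 1: m = 14, d = 1, a = ⌊(14 + 14)/1⌋ = 28; p/q = (28·14 + 1)/(28·1 + 0) = 393/28; p² − 197·q² = 154449 − 154448 = 1.
  The first convergent with p² − 197·q² = 1 gives the fundamental solution (x₁, y₁) = (393, 28).
Step 2: Apply the recurrence (x_{n+1}, y_{n+1}) = (x₁x_n + 197y₁y_n, x₁y_n + y₁x_n) repeatedly.
  From (x_1, y_1) = (393, 28): x_2 = 393·393 + 197·28·28 = 308897; y_2 = 393·28 + 28·393 = 22008.
Step 3: Verify x_2² - 197·y_2² = 95417356609 - 95417356608 = 1 (should be 1). ✓

(x_1, y_1) = (393, 28); (x_2, y_2) = (308897, 22008).


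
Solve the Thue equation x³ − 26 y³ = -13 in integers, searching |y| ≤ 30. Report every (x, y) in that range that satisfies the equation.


The equation is x³ - 26y³ = -13. For fixed y, x³ = 26·y³ − 13, so a solution requires the RHS to be a perfect cube.
Strategy: iterate y from -30 to 30, compute RHS = 26·y³ − 13, and check whether it is a (positive or negative) perfect cube.
Check small values of y:
  y = 0: RHS = -13 is not a perfect cube.
  y = 1: RHS = 13 is not a perfect cube.
  y = -1: RHS = -39 is not a perfect cube.
  y = 2: RHS = 195 is not a perfect cube.
  y = -2: RHS = -221 is not a perfect cube.
  y = 3: RHS = 689 is not a perfect cube.
  y = -3: RHS = -715 is not a perfect cube.
Continuing the search up to |y| = 30 finds no solutions either.
No (x, y) in the scanned range satisfies the equation.

No integer solutions with |y| ≤ 30.


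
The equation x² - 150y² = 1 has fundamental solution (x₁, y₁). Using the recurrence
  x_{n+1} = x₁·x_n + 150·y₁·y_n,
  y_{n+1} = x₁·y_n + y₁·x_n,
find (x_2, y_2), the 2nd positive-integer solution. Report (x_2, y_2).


Step 1: Find the fundamental solution (x₁, y₁) of x² - 150y² = 1.
  Expand √150 as a continued fraction. a₀ = ⌊√150⌋ = 12; iterate m_{k+1} = d_k·a_k − m_k, d_{k+1} = (150 − m_{k+1}²)/d_k, a_{k+1} = ⌊(a₀ + m_{k+1})/d_{k+1}⌋ (starting m₀ = 0, d₀ = 1), with convergents p_k = a_k·p_{k-1} + p_{k-2}, q_k = a_k·q_{k-1} + q_{k-2} (p₋₁ = 1, q₋₁ = 0):
  k = 0: a₀ = 12; p₀/q₀ = 12/1; p₀² − 150·q₀² = 144 − 150 = -6.
  k = 1: m = 12, d = 6, a = ⌊(12 + 12)/6⌋ = 4; p/q = (4·12 + 1)/(4·1 + 0) = 49/4; p² − 150·q² = 2401 − 2400 = 1.
  The first convergent with p² − 150·q² = 1 gives the fundamental solution (x₁, y₁) = (49, 4).
Step 2: Apply the recurrence (x_{n+1}, y_{n+1}) = (x₁x_n + 150y₁y_n, x₁y_n + y₁x_n) repeatedly.
  From (x_1, y_1) = (49, 4): x_2 = 49·49 + 150·4·4 = 4801; y_2 = 49·4 + 4·49 = 392.
Step 3: Verify x_2² - 150·y_2² = 23049601 - 23049600 = 1 (should be 1). ✓

(x_1, y_1) = (49, 4); (x_2, y_2) = (4801, 392).


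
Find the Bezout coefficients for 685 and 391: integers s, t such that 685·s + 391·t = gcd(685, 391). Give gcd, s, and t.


Euclidean algorithm on (685, 391) — divide until remainder is 0:
  685 = 1 · 391 + 294
  391 = 1 · 294 + 97
  294 = 3 · 97 + 3
  97 = 32 · 3 + 1
  3 = 3 · 1 + 0
gcd(685, 391) = 1.
Track Bezout coefficients alongside the remainders: start with r₀ = 685 = a·1 + b·0 (s = 1, t = 0) and r₁ = 391 = a·0 + b·1 (s = 0, t = 1); each new remainder r_{k+1} = r_{k-1} − q_k·r_k inherits s_{k+1} = s_{k-1} − q_k·s_k, t_{k+1} = t_{k-1} − q_k·t_k, so r_k = a·s_k + b·t_k at every step:
  q = 1: r = 294, s = 1 − 1·0 = 1, t = 0 − 1·1 = -1  (check: 685·1 + 391·(-1) = 294)
  q = 1: r = 97, s = 0 − 1·1 = -1, t = 1 − 1·(-1) = 2  (check: 685·(-1) + 391·2 = 97)
  q = 3: r = 3, s = 1 − 3·(-1) = 4, t = -1 − 3·2 = -7  (check: 685·4 + 391·(-7) = 3)
  q = 32: r = 1, s = -1 − 32·4 = -129, t = 2 − 32·(-7) = 226  (check: 685·(-129) + 391·226 = 1)
The row with r = 1 (the gcd) gives the Bezout coefficients s = -129, t = 226.
Result: 685 · (-129) + 391 · (226) = 1.

gcd(685, 391) = 1; s = -129, t = 226 (check: 685·(-129) + 391·226 = 1).


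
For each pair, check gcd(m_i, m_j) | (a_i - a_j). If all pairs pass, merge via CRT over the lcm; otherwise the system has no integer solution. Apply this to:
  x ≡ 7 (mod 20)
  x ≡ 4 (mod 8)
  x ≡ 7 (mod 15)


Moduli 20, 8, 15 are not pairwise coprime, so CRT works modulo lcm(m_i) when all pairwise compatibility conditions hold.
Pairwise compatibility: gcd(m_i, m_j) must divide a_i - a_j for every pair.
Merge one congruence at a time:
  Start: x ≡ 7 (mod 20).
  Combine with x ≡ 4 (mod 8): gcd(20, 8) = 4, and 4 - 7 = -3 is NOT divisible by 4.
    ⇒ system is inconsistent (no integer solution).

No solution (the system is inconsistent).


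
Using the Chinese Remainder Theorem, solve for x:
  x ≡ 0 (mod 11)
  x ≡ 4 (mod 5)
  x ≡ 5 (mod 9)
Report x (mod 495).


Moduli 11, 5, 9 are pairwise coprime; by CRT there is a unique solution modulo M = 11 · 5 · 9 = 495.
Solve pairwise, accumulating the modulus:
  Start with x ≡ 0 (mod 11).
  Combine with x ≡ 4 (mod 5): since gcd(11, 5) = 1, we get a unique residue mod 55.
    Write x = 0 + 11·t and substitute into x ≡ 4 (mod 5): 11·t ≡ 4 − 0 = 4 (mod 5).
    Reduce coefficients mod 5: 1·t ≡ 4 (mod 5).
    So t ≡ 4 (mod 5).
    Then x = 0 + 11·4 = 44, valid modulo lcm(11, 5) = 55: x ≡ 44 (mod 55).
  Combine with x ≡ 5 (mod 9): since gcd(55, 9) = 1, we get a unique residue mod 495.
    Write x = 44 + 55·t and substitute into x ≡ 5 (mod 9): 55·t ≡ 5 − 44 = -39 (mod 9).
    Reduce coefficients mod 9: 1·t ≡ 6 (mod 9).
    So t ≡ 6 (mod 9).
    Then x = 44 + 55·6 = 374, valid modulo lcm(55, 9) = 495: x ≡ 374 (mod 495).
Verify: 374 mod 11 = 0 ✓, 374 mod 5 = 4 ✓, 374 mod 9 = 5 ✓.

x ≡ 374 (mod 495).


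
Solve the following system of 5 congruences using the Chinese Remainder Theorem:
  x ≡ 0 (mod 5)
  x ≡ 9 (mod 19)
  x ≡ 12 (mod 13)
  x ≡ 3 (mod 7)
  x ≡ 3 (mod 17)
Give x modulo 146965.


Product of moduli M = 5 · 19 · 13 · 7 · 17 = 146965.
Merge one congruence at a time:
  Start: x ≡ 0 (mod 5).
  Combine with x ≡ 9 (mod 19); new modulus lcm = 95.
    Write x = 0 + 5·t and substitute into x ≡ 9 (mod 19): 5·t ≡ 9 − 0 = 9 (mod 19).
    The inverse of 5 mod 19 is 4 (since 5·4 = 20 = 1·19 + 1), so t ≡ 4·9 = 36 ≡ 17 (mod 19).
    Then x = 0 + 5·17 = 85, valid modulo lcm(5, 19) = 95: x ≡ 85 (mod 95).
  Combine with x ≡ 12 (mod 13); new modulus lcm = 1235.
    Write x = 85 + 95·t and substitute into x ≡ 12 (mod 13): 95·t ≡ 12 − 85 = -73 (mod 13).
    Reduce coefficients mod 13: 4·t ≡ 5 (mod 13).
    The inverse of 4 mod 13 is 10 (since 4·10 = 40 = 3·13 + 1), so t ≡ 10·5 = 50 ≡ 11 (mod 13).
    Then x = 85 + 95·11 = 1130, valid modulo lcm(95, 13) = 1235: x ≡ 1130 (mod 1235).
  Combine with x ≡ 3 (mod 7); new modulus lcm = 8645.
    Write x = 1130 + 1235·t and substitute into x ≡ 3 (mod 7): 1235·t ≡ 3 − 1130 = -1127 (mod 7).
    Reduce coefficients mod 7: 3·t ≡ 0 (mod 7).
    The inverse of 3 mod 7 is 5 (since 3·5 = 15 = 2·7 + 1), so t ≡ 5·0 = 0 ≡ 0 (mod 7).
    Then x = 1130 + 1235·0 = 1130, valid modulo lcm(1235, 7) = 8645: x ≡ 1130 (mod 8645).
  Combine with x ≡ 3 (mod 17); new modulus lcm = 146965.
    Write x = 1130 + 8645·t and substitute into x ≡ 3 (mod 17): 8645·t ≡ 3 − 1130 = -1127 (mod 17).
    Reduce coefficients mod 17: 9·t ≡ 12 (mod 17).
    The inverse of 9 mod 17 is 2 (since 9·2 = 18 = 1·17 + 1), so t ≡ 2·12 = 24 ≡ 7 (mod 17).
    Then x = 1130 + 8645·7 = 61645, valid modulo lcm(8645, 17) = 146965: x ≡ 61645 (mod 146965).
Verify against each original: 61645 mod 5 = 0, 61645 mod 19 = 9, 61645 mod 13 = 12, 61645 mod 7 = 3, 61645 mod 17 = 3.

x ≡ 61645 (mod 146965).


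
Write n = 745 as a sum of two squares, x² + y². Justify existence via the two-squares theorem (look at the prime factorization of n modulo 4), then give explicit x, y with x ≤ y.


Step 1: Factor n = 745 = 5 · 149.
Step 2: Check the mod-4 condition on each prime factor: 5 ≡ 1 (mod 4), exponent 1; 149 ≡ 1 (mod 4), exponent 1.
All primes ≡ 3 (mod 4) appear to even exponent (or don't appear), so by the two-squares theorem n IS expressible as a sum of two squares.
Step 3: Build a representation. Here n = 5 · 149 is a product of primes ≡ 1 (mod 4). Each prime p ≡ 1 (mod 4) is itself a sum of two squares; find a² by testing p − a² for a perfect square:
  5: 5 − 1² = 4 = 2² ⇒ 5 = 1² + 2².
  149: 149 − 1² = 148, 149 − 2² = 145, 149 − 3² = 140, 149 − 4² = 133, 149 − 5² = 124, 149 − 6² = 113, 149 − 7² = 100 = 10² ⇒ 149 = 7² + 10².
  Combine using the Brahmagupta–Fibonacci identity (a² + b²)(c² + d²) = (ac − bd)² + (ad + bc)² = (ac + bd)² + (ad − bc)²:
  5 · 149 = 745: from (1² + 2²)(7² + 10²), take (1·7 − 2·10, 1·10 + 2·7) = (7 − 20, 10 + 14) = (-13, 24); dropping signs (only squares matter) gives (13, 24); check 13² + 24² = 169 + 576 = 745 ✓.
Step 4: Order so x ≤ y and verify: 13² + 24² = 169 + 576 = 745 = n. ✓

n = 745 = 13² + 24² (one valid representation with x ≤ y).


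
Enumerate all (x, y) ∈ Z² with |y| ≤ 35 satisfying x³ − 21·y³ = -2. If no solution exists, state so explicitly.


The equation is x³ - 21y³ = -2. For fixed y, x³ = 21·y³ − 2, so a solution requires the RHS to be a perfect cube.
Strategy: iterate y from -35 to 35, compute RHS = 21·y³ − 2, and check whether it is a (positive or negative) perfect cube.
Check small values of y:
  y = 0: RHS = -2 is not a perfect cube.
  y = 1: RHS = 19 is not a perfect cube.
  y = -1: RHS = -23 is not a perfect cube.
  y = 2: RHS = 166 is not a perfect cube.
  y = -2: RHS = -170 is not a perfect cube.
  y = 3: RHS = 565 is not a perfect cube.
  y = -3: RHS = -569 is not a perfect cube.
Continuing the search up to |y| = 35 finds no solutions either.
No (x, y) in the scanned range satisfies the equation.

No integer solutions with |y| ≤ 35.


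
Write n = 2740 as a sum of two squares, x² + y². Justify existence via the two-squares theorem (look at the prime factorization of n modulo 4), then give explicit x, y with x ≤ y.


Step 1: Factor n = 2740 = 2^2 · 5 · 137.
Step 2: Check the mod-4 condition on each prime factor: 2 = 2 (special); 5 ≡ 1 (mod 4), exponent 1; 137 ≡ 1 (mod 4), exponent 1.
All primes ≡ 3 (mod 4) appear to even exponent (or don't appear), so by the two-squares theorem n IS expressible as a sum of two squares.
Step 3: Build a representation. Group n = k² · m with k = 2 and m = 5 · 137 = 685 (a product of primes ≡ 1 (mod 4)); a representation of m scales to one of n via (k·x)² + (k·y)² = k²(x² + y²). Each prime p ≡ 1 (mod 4) is itself a sum of two squares; find a² by testing p − a² for a perfect square:
  5: 5 − 1² = 4 = 2² ⇒ 5 = 1² + 2².
  137: 137 − 1² = 136, 137 − 2² = 133, 137 − 3² = 128, 137 − 4² = 121 = 11² ⇒ 137 = 4² + 11².
  Combine using the Brahmagupta–Fibonacci identity (a² + b²)(c² + d²) = (ac − bd)² + (ad + bc)² = (ac + bd)² + (ad − bc)²:
  5 · 137 = 685: from (1² + 2²)(4² + 11²), take (1·4 − 2·11, 1·11 + 2·4) = (4 − 22, 11 + 8) = (-18, 19); dropping signs (only squares matter) gives (18, 19); check 18² + 19² = 324 + 361 = 685 ✓.
  Scale by k = 2: (2·18, 2·19) = (36, 38).
Step 4: Order so x ≤ y and verify: 36² + 38² = 1296 + 1444 = 2740 = n. ✓

n = 2740 = 36² + 38² (one valid representation with x ≤ y).


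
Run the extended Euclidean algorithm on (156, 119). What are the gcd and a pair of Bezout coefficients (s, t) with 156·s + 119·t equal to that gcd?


Euclidean algorithm on (156, 119) — divide until remainder is 0:
  156 = 1 · 119 + 37
  119 = 3 · 37 + 8
  37 = 4 · 8 + 5
  8 = 1 · 5 + 3
  5 = 1 · 3 + 2
  3 = 1 · 2 + 1
  2 = 2 · 1 + 0
gcd(156, 119) = 1.
Track Bezout coefficients alongside the remainders: start with r₀ = 156 = a·1 + b·0 (s = 1, t = 0) and r₁ = 119 = a·0 + b·1 (s = 0, t = 1); each new remainder r_{k+1} = r_{k-1} − q_k·r_k inherits s_{k+1} = s_{k-1} − q_k·s_k, t_{k+1} = t_{k-1} − q_k·t_k, so r_k = a·s_k + b·t_k at every step:
  q = 1: r = 37, s = 1 − 1·0 = 1, t = 0 − 1·1 = -1  (check: 156·1 + 119·(-1) = 37)
  q = 3: r = 8, s = 0 − 3·1 = -3, t = 1 − 3·(-1) = 4  (check: 156·(-3) + 119·4 = 8)
  q = 4: r = 5, s = 1 − 4·(-3) = 13, t = -1 − 4·4 = -17  (check: 156·13 + 119·(-17) = 5)
  q = 1: r = 3, s = -3 − 1·13 = -16, t = 4 − 1·(-17) = 21  (check: 156·(-16) + 119·21 = 3)
  q = 1: r = 2, s = 13 − 1·(-16) = 29, t = -17 − 1·21 = -38  (check: 156·29 + 119·(-38) = 2)
  q = 1: r = 1, s = -16 − 1·29 = -45, t = 21 − 1·(-38) = 59  (check: 156·(-45) + 119·59 = 1)
The row with r = 1 (the gcd) gives the Bezout coefficients s = -45, t = 59.
Result: 156 · (-45) + 119 · (59) = 1.

gcd(156, 119) = 1; s = -45, t = 59 (check: 156·(-45) + 119·59 = 1).


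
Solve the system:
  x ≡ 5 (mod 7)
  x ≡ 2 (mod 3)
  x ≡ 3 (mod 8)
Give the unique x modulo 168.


Moduli 7, 3, 8 are pairwise coprime; by CRT there is a unique solution modulo M = 7 · 3 · 8 = 168.
Solve pairwise, accumulating the modulus:
  Start with x ≡ 5 (mod 7).
  Combine with x ≡ 2 (mod 3): since gcd(7, 3) = 1, we get a unique residue mod 21.
    Write x = 5 + 7·t and substitute into x ≡ 2 (mod 3): 7·t ≡ 2 − 5 = -3 (mod 3).
    Reduce coefficients mod 3: 1·t ≡ 0 (mod 3).
    So t ≡ 0 (mod 3).
    Then x = 5 + 7·0 = 5, valid modulo lcm(7, 3) = 21: x ≡ 5 (mod 21).
  Combine with x ≡ 3 (mod 8): since gcd(21, 8) = 1, we get a unique residue mod 168.
    Write x = 5 + 21·t and substitute into x ≡ 3 (mod 8): 21·t ≡ 3 − 5 = -2 (mod 8).
    Reduce coefficients mod 8: 5·t ≡ 6 (mod 8).
    The inverse of 5 mod 8 is 5 (since 5·5 = 25 = 3·8 + 1), so t ≡ 5·6 = 30 ≡ 6 (mod 8).
    Then x = 5 + 21·6 = 131, valid modulo lcm(21, 8) = 168: x ≡ 131 (mod 168).
Verify: 131 mod 7 = 5 ✓, 131 mod 3 = 2 ✓, 131 mod 8 = 3 ✓.

x ≡ 131 (mod 168).


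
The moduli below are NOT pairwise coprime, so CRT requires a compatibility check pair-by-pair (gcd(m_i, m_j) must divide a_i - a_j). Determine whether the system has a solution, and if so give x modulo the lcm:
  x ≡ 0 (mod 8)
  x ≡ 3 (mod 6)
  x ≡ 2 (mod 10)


Moduli 8, 6, 10 are not pairwise coprime, so CRT works modulo lcm(m_i) when all pairwise compatibility conditions hold.
Pairwise compatibility: gcd(m_i, m_j) must divide a_i - a_j for every pair.
Merge one congruence at a time:
  Start: x ≡ 0 (mod 8).
  Combine with x ≡ 3 (mod 6): gcd(8, 6) = 2, and 3 - 0 = 3 is NOT divisible by 2.
    ⇒ system is inconsistent (no integer solution).

No solution (the system is inconsistent).


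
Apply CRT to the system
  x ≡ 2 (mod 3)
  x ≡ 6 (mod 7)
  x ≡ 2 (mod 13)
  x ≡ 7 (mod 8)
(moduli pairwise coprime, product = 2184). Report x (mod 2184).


Product of moduli M = 3 · 7 · 13 · 8 = 2184.
Merge one congruence at a time:
  Start: x ≡ 2 (mod 3).
  Combine with x ≡ 6 (mod 7); new modulus lcm = 21.
    Write x = 2 + 3·t and substitute into x ≡ 6 (mod 7): 3·t ≡ 6 − 2 = 4 (mod 7).
    The inverse of 3 mod 7 is 5 (since 3·5 = 15 = 2·7 + 1), so t ≡ 5·4 = 20 ≡ 6 (mod 7).
    Then x = 2 + 3·6 = 20, valid modulo lcm(3, 7) = 21: x ≡ 20 (mod 21).
  Combine with x ≡ 2 (mod 13); new modulus lcm = 273.
    Write x = 20 + 21·t and substitute into x ≡ 2 (mod 13): 21·t ≡ 2 − 20 = -18 (mod 13).
    Reduce coefficients mod 13: 8·t ≡ 8 (mod 13).
    The inverse of 8 mod 13 is 5 (since 8·5 = 40 = 3·13 + 1), so t ≡ 5·8 = 40 ≡ 1 (mod 13).
    Then x = 20 + 21·1 = 41, valid modulo lcm(21, 13) = 273: x ≡ 41 (mod 273).
  Combine with x ≡ 7 (mod 8); new modulus lcm = 2184.
    Write x = 41 + 273·t and substitute into x ≡ 7 (mod 8): 273·t ≡ 7 − 41 = -34 (mod 8).
    Reduce coefficients mod 8: 1·t ≡ 6 (mod 8).
    So t ≡ 6 (mod 8).
    Then x = 41 + 273·6 = 1679, valid modulo lcm(273, 8) = 2184: x ≡ 1679 (mod 2184).
Verify against each original: 1679 mod 3 = 2, 1679 mod 7 = 6, 1679 mod 13 = 2, 1679 mod 8 = 7.

x ≡ 1679 (mod 2184).


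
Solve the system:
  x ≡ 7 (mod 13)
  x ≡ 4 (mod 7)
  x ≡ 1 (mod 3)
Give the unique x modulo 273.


Moduli 13, 7, 3 are pairwise coprime; by CRT there is a unique solution modulo M = 13 · 7 · 3 = 273.
Solve pairwise, accumulating the modulus:
  Start with x ≡ 7 (mod 13).
  Combine with x ≡ 4 (mod 7): since gcd(13, 7) = 1, we get a unique residue mod 91.
    Write x = 7 + 13·t and substitute into x ≡ 4 (mod 7): 13·t ≡ 4 − 7 = -3 (mod 7).
    Reduce coefficients mod 7: 6·t ≡ 4 (mod 7).
    The inverse of 6 mod 7 is 6 (since 6·6 = 36 = 5·7 + 1), so t ≡ 6·4 = 24 ≡ 3 (mod 7).
    Then x = 7 + 13·3 = 46, valid modulo lcm(13, 7) = 91: x ≡ 46 (mod 91).
  Combine with x ≡ 1 (mod 3): since gcd(91, 3) = 1, we get a unique residue mod 273.
    Write x = 46 + 91·t and substitute into x ≡ 1 (mod 3): 91·t ≡ 1 − 46 = -45 (mod 3).
    Reduce coefficients mod 3: 1·t ≡ 0 (mod 3).
    So t ≡ 0 (mod 3).
    Then x = 46 + 91·0 = 46, valid modulo lcm(91, 3) = 273: x ≡ 46 (mod 273).
Verify: 46 mod 13 = 7 ✓, 46 mod 7 = 4 ✓, 46 mod 3 = 1 ✓.

x ≡ 46 (mod 273).


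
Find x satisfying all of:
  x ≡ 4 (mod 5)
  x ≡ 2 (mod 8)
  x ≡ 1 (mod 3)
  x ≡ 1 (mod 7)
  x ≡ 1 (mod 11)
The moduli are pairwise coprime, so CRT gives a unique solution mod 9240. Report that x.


Product of moduli M = 5 · 8 · 3 · 7 · 11 = 9240.
Merge one congruence at a time:
  Start: x ≡ 4 (mod 5).
  Combine with x ≡ 2 (mod 8); new modulus lcm = 40.
    Write x = 4 + 5·t and substitute into x ≡ 2 (mod 8): 5·t ≡ 2 − 4 = -2 (mod 8).
    Reduce coefficients mod 8: 5·t ≡ 6 (mod 8).
    The inverse of 5 mod 8 is 5 (since 5·5 = 25 = 3·8 + 1), so t ≡ 5·6 = 30 ≡ 6 (mod 8).
    Then x = 4 + 5·6 = 34, valid modulo lcm(5, 8) = 40: x ≡ 34 (mod 40).
  Combine with x ≡ 1 (mod 3); new modulus lcm = 120.
    Write x = 34 + 40·t and substitute into x ≡ 1 (mod 3): 40·t ≡ 1 − 34 = -33 (mod 3).
    Reduce coefficients mod 3: 1·t ≡ 0 (mod 3).
    So t ≡ 0 (mod 3).
    Then x = 34 + 40·0 = 34, valid modulo lcm(40, 3) = 120: x ≡ 34 (mod 120).
  Combine with x ≡ 1 (mod 7); new modulus lcm = 840.
    Write x = 34 + 120·t and substitute into x ≡ 1 (mod 7): 120·t ≡ 1 − 34 = -33 (mod 7).
    Reduce coefficients mod 7: 1·t ≡ 2 (mod 7).
    So t ≡ 2 (mod 7).
    Then x = 34 + 120·2 = 274, valid modulo lcm(120, 7) = 840: x ≡ 274 (mod 840).
  Combine with x ≡ 1 (mod 11); new modulus lcm = 9240.
    Write x = 274 + 840·t and substitute into x ≡ 1 (mod 11): 840·t ≡ 1 − 274 = -273 (mod 11).
    Reduce coefficients mod 11: 4·t ≡ 2 (mod 11).
    The inverse of 4 mod 11 is 3 (since 4·3 = 12 = 1·11 + 1), so t ≡ 3·2 = 6 ≡ 6 (mod 11).
    Then x = 274 + 840·6 = 5314, valid modulo lcm(840, 11) = 9240: x ≡ 5314 (mod 9240).
Verify against each original: 5314 mod 5 = 4, 5314 mod 8 = 2, 5314 mod 3 = 1, 5314 mod 7 = 1, 5314 mod 11 = 1.

x ≡ 5314 (mod 9240).
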